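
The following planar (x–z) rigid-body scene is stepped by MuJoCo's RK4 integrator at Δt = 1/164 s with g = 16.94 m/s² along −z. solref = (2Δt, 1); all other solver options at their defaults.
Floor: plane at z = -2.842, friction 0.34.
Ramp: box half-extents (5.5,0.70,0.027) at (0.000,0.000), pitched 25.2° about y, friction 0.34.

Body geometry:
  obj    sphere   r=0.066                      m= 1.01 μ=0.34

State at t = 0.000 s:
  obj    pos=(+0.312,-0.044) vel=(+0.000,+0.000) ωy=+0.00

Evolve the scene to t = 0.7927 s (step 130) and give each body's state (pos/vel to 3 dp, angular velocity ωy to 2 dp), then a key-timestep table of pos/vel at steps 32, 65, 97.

State at t = 0.7927 s:
  obj    pos=(+1.777,-0.733) vel=(+3.695,-1.739) ωy=+61.86

Key-timestep trajectory:
   step    t(s)  obj.x    obj.z    obj.vx   obj.vz 
     32  0.1951   +0.401  -0.086  +0.910  -0.428
     65  0.3963   +0.678  -0.216  +1.848  -0.869
     97  0.5915   +1.128  -0.428  +2.757  -1.297


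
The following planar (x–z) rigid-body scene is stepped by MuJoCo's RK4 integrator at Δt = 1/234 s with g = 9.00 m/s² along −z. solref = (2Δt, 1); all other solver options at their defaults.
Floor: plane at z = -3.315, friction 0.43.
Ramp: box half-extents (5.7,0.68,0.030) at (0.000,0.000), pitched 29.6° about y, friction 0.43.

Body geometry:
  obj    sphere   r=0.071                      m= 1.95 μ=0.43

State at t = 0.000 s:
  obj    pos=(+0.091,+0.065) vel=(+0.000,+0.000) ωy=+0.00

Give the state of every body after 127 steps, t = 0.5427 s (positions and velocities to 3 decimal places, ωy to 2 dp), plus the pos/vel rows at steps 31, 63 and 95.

State at t = 0.5427 s:
  obj    pos=(+0.498,-0.167) vel=(+1.499,-0.851) ωy=+24.27

Key-timestep trajectory:
   step    t(s)  obj.x    obj.z    obj.vx   obj.vz 
     31  0.1325   +0.115  +0.051  +0.366  -0.208
     63  0.2692   +0.191  +0.008  +0.743  -0.422
     95  0.4060   +0.318  -0.065  +1.121  -0.637


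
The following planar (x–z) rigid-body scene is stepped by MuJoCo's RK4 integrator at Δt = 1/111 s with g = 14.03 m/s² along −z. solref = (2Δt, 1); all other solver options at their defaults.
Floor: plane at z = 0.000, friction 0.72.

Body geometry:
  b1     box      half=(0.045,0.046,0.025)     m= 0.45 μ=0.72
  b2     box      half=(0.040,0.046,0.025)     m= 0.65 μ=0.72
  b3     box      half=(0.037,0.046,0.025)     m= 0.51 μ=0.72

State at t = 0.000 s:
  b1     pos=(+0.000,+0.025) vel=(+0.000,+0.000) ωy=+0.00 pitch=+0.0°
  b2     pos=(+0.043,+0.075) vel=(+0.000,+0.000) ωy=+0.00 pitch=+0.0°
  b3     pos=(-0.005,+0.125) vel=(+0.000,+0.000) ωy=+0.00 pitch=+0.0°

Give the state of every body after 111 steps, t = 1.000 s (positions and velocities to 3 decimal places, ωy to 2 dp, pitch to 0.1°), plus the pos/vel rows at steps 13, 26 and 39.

State at t = 1.000 s:
  b1     pos=(+0.000,+0.025) vel=(+0.000,+0.000) ωy=+0.00 pitch=+0.1°
  b2     pos=(+0.044,+0.075) vel=(+0.000,+0.000) ωy=+0.00 pitch=+0.7°
  b3     pos=(-0.095,+0.025) vel=(+0.000,+0.000) ωy=+0.00 pitch=+180.0°

Key-timestep trajectory:
   step    t(s)  b1.x    b1.z    b1.vx   b1.vz   b2.x    b2.z    b2.vx   b2.vz   b3.x    b3.z    b3.vx   b3.vz 
     13  0.1171   +0.000  +0.025  +0.000  +0.001   +0.043  +0.075  +0.002  +0.001   -0.020  +0.112  -0.237  -0.384
     26  0.2342   +0.000  +0.025  +0.001  +0.001   +0.044  +0.075  +0.001  +0.001   -0.063  +0.083  -0.442  -0.272
     39  0.3514   +0.000  +0.025  +0.000  +0.000   +0.044  +0.075  +0.001  +0.000   -0.095  +0.020  +0.038  +0.148


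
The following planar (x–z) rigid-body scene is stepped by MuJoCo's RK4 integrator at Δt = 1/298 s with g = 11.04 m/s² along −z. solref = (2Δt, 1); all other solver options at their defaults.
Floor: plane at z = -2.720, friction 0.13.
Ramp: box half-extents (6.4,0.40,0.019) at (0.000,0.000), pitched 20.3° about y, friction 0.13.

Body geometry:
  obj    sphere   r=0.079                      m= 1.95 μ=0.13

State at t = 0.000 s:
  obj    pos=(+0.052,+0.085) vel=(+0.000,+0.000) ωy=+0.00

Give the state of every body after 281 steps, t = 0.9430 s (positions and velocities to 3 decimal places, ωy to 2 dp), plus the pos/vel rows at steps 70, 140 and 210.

State at t = 0.9430 s:
  obj    pos=(+1.193,-0.337) vel=(+2.420,-0.895) ωy=+32.65

Key-timestep trajectory:
   step    t(s)  obj.x    obj.z    obj.vx   obj.vz 
     70  0.2349   +0.123  +0.059  +0.603  -0.223
    140  0.4698   +0.335  -0.020  +1.206  -0.446
    210  0.7047   +0.689  -0.150  +1.808  -0.669


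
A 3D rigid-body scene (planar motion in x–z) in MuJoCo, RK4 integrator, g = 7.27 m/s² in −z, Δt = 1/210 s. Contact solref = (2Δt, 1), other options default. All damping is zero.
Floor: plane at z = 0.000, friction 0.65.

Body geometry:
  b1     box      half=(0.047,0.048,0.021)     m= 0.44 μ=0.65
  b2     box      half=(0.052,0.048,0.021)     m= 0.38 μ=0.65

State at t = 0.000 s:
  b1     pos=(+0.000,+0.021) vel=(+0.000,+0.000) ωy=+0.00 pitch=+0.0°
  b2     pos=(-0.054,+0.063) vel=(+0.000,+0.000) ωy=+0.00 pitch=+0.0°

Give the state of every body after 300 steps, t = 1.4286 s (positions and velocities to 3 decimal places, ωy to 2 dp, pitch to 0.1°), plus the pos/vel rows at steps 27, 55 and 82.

State at t = 1.4286 s:
  b1     pos=(+0.000,+0.021) vel=(+0.000,+0.000) ωy=+0.00 pitch=+0.0°
  b2     pos=(-0.067,+0.052) vel=(+0.000,+0.000) ωy=+0.01 pitch=-45.0°

Key-timestep trajectory:
   step    t(s)  b1.x    b1.z    b1.vx   b1.vz   b2.x    b2.z    b2.vx   b2.vz 
     27  0.1286   +0.000  +0.021  +0.000  +0.000   -0.060  +0.060  -0.099  -0.075
     55  0.2619   +0.000  +0.021  +0.000  +0.000   -0.073  +0.054  -0.037  +0.011
     82  0.3905   +0.000  +0.021  +0.000  +0.000   -0.066  +0.052  +0.139  -0.048


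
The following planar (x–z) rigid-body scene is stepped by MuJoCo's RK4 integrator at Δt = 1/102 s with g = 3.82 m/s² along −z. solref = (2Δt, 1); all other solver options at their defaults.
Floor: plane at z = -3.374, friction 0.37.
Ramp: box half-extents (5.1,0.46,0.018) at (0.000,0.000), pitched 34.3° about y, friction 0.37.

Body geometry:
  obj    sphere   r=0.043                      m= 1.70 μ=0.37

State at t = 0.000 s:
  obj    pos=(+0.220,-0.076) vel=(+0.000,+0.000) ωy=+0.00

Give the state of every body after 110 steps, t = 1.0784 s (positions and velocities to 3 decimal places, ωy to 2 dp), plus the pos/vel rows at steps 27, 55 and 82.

State at t = 1.0784 s:
  obj    pos=(+0.959,-0.580) vel=(+1.370,-0.934) ωy=+38.55

Key-timestep trajectory:
   step    t(s)  obj.x    obj.z    obj.vx   obj.vz 
     27  0.2647   +0.265  -0.107  +0.336  -0.229
     55  0.5392   +0.405  -0.202  +0.685  -0.467
     82  0.8039   +0.631  -0.356  +1.021  -0.697


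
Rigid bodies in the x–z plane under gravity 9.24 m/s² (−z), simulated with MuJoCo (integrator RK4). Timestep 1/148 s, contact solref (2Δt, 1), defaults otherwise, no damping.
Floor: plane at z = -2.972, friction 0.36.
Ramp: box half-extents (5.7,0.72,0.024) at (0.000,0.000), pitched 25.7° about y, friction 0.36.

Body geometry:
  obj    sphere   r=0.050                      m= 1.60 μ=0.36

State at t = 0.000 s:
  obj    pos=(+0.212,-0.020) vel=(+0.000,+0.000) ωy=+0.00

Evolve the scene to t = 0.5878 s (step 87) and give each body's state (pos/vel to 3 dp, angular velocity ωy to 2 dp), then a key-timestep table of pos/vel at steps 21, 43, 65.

State at t = 0.5878 s:
  obj    pos=(+0.658,-0.234) vel=(+1.516,-0.730) ωy=+33.64

Key-timestep trajectory:
   step    t(s)  obj.x    obj.z    obj.vx   obj.vz 
     21  0.1419   +0.238  -0.032  +0.366  -0.176
     43  0.2905   +0.321  -0.072  +0.749  -0.361
     65  0.4392   +0.461  -0.140  +1.133  -0.545


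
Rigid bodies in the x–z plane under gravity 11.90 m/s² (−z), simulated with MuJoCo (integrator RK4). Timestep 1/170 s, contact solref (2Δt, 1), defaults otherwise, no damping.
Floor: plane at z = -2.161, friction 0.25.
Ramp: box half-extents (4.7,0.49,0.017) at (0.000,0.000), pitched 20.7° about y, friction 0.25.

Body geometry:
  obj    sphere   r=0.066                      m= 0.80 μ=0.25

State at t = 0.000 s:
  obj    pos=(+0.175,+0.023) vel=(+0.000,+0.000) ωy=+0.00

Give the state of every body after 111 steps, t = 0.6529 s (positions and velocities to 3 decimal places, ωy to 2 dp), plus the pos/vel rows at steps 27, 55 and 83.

State at t = 0.6529 s:
  obj    pos=(+0.774,-0.204) vel=(+1.835,-0.693) ωy=+29.71

Key-timestep trajectory:
   step    t(s)  obj.x    obj.z    obj.vx   obj.vz 
     27  0.1588   +0.210  +0.009  +0.447  -0.169
     55  0.3235   +0.322  -0.033  +0.909  -0.344
     83  0.4882   +0.510  -0.104  +1.372  -0.519


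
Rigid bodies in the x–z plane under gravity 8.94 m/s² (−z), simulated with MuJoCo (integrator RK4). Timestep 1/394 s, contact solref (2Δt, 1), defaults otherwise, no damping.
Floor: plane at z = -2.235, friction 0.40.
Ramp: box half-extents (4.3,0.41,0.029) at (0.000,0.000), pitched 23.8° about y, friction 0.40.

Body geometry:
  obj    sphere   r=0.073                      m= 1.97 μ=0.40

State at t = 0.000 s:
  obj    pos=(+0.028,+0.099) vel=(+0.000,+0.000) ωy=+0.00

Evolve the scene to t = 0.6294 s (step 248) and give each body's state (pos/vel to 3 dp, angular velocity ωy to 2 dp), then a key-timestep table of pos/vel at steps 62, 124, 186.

State at t = 0.6294 s:
  obj    pos=(+0.495,-0.107) vel=(+1.484,-0.655) ωy=+22.22

Key-timestep trajectory:
   step    t(s)  obj.x    obj.z    obj.vx   obj.vz 
     62  0.1574   +0.057  +0.086  +0.371  -0.164
    124  0.3147   +0.145  +0.048  +0.742  -0.327
    186  0.4721   +0.291  -0.017  +1.113  -0.491


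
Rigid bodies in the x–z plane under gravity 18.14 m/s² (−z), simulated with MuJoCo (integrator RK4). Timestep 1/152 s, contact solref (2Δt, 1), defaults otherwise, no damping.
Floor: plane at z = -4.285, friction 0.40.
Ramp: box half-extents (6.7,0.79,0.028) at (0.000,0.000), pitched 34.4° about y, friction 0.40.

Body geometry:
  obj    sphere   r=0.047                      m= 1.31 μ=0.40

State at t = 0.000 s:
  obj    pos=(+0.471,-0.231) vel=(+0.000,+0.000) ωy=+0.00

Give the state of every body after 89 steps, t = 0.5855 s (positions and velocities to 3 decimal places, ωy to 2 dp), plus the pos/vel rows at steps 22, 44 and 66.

State at t = 0.5855 s:
  obj    pos=(+1.506,-0.940) vel=(+3.536,-2.421) ωy=+91.16

Key-timestep trajectory:
   step    t(s)  obj.x    obj.z    obj.vx   obj.vz 
     22  0.1447   +0.534  -0.275  +0.874  -0.599
     44  0.2895   +0.724  -0.405  +1.748  -1.197
     66  0.4342   +1.040  -0.621  +2.622  -1.796


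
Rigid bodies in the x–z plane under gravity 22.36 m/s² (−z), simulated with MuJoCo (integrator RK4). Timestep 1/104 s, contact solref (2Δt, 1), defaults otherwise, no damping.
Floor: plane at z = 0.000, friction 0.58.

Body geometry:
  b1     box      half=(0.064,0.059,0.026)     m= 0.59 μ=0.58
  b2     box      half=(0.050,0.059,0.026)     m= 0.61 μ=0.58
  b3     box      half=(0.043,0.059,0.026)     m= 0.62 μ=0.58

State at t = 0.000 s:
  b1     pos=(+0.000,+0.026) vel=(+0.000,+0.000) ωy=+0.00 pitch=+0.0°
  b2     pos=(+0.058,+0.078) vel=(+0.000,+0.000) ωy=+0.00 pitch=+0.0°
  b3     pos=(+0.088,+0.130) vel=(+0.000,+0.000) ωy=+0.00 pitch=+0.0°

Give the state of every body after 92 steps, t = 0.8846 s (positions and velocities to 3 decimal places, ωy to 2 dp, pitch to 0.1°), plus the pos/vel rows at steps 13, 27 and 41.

State at t = 0.8846 s:
  b1     pos=(+0.000,+0.026) vel=(+0.000,+0.000) ωy=+0.00 pitch=+0.0°
  b2     pos=(+0.102,+0.050) vel=(+0.000,+0.000) ωy=+0.00 pitch=+90.0°
  b3     pos=(+0.174,+0.043) vel=(+0.000,+0.000) ωy=+0.00 pitch=+90.0°

Key-timestep trajectory:
   step    t(s)  b1.x    b1.z    b1.vx   b1.vz   b2.x    b2.z    b2.vx   b2.vz   b3.x    b3.z    b3.vx   b3.vz 
     13  0.1250   +0.000  +0.026  -0.003  +0.001   +0.070  +0.078  +0.250  -0.052   +0.122  +0.109  +0.596  -0.536
     27  0.2596   +0.000  +0.026  +0.000  +0.000   +0.118  +0.054  +0.081  +0.075   +0.176  +0.042  -0.017  +0.057
     41  0.3942   +0.000  +0.026  +0.000  +0.000   +0.099  +0.051  +0.094  -0.010   +0.174  +0.043  +0.002  +0.001


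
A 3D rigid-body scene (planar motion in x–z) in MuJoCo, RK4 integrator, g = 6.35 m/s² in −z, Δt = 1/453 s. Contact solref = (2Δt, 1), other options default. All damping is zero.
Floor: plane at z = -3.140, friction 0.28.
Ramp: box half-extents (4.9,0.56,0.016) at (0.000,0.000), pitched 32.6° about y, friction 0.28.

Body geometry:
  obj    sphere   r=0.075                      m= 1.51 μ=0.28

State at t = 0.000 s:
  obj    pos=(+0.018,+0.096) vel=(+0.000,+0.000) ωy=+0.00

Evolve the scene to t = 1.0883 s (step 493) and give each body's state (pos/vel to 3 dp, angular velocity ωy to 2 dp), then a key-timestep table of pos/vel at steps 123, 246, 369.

State at t = 1.0883 s:
  obj    pos=(+1.237,-0.683) vel=(+2.241,-1.433) ωy=+35.46

Key-timestep trajectory:
   step    t(s)  obj.x    obj.z    obj.vx   obj.vz 
    123  0.2715   +0.094  +0.048  +0.559  -0.358
    246  0.5430   +0.322  -0.098  +1.118  -0.715
    369  0.8146   +0.701  -0.340  +1.677  -1.073


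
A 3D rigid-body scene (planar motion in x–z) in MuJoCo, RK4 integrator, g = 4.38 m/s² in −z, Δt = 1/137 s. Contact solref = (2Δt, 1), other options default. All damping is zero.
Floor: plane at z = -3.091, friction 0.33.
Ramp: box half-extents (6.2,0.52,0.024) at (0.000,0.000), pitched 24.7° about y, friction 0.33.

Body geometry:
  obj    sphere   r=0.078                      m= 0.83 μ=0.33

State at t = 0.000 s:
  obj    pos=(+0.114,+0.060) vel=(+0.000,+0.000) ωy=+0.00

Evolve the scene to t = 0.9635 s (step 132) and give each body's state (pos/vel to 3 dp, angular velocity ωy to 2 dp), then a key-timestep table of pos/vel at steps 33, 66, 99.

State at t = 0.9635 s:
  obj    pos=(+0.665,-0.194) vel=(+1.144,-0.526) ωy=+16.14

Key-timestep trajectory:
   step    t(s)  obj.x    obj.z    obj.vx   obj.vz 
     33  0.2409   +0.148  +0.044  +0.286  -0.132
     66  0.4818   +0.252  -0.004  +0.572  -0.263
     99  0.7226   +0.424  -0.083  +0.858  -0.395


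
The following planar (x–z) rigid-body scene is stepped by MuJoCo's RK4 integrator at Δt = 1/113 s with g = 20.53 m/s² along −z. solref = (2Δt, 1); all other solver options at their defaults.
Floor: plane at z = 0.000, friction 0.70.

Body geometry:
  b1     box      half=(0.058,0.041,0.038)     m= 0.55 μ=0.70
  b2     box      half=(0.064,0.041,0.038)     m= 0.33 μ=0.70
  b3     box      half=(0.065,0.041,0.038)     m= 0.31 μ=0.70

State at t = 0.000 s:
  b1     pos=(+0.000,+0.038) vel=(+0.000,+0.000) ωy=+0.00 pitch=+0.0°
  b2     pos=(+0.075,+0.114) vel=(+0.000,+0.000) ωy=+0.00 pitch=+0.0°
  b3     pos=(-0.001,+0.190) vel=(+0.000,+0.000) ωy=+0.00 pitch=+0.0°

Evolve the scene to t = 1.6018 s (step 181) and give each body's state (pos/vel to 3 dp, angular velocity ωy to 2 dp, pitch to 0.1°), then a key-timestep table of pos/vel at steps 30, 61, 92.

State at t = 1.6018 s:
  b1     pos=(+0.000,+0.038) vel=(+0.000,+0.000) ωy=+0.00 pitch=+0.0°
  b2     pos=(+0.137,+0.064) vel=(+0.000,+0.000) ωy=+0.00 pitch=+90.0°
  b3     pos=(-0.156,+0.038) vel=(+0.000,+0.000) ωy=+0.00 pitch=+180.0°

Key-timestep trajectory:
   step    t(s)  b1.x    b1.z    b1.vx   b1.vz   b2.x    b2.z    b2.vx   b2.vz   b3.x    b3.z    b3.vx   b3.vz 
     30  0.2655   +0.000  +0.038  +0.000  +0.001   +0.112  +0.068  +0.542  -0.081   -0.113  +0.113  -0.776  -0.946
     61  0.5398   +0.000  +0.038  +0.000  +0.000   +0.173  +0.074  +0.014  +0.000   -0.156  +0.038  +0.000  +0.000
     92  0.8142   +0.000  +0.038  +0.000  +0.000   +0.154  +0.071  -0.284  -0.131   -0.156  +0.038  +0.000  +0.000


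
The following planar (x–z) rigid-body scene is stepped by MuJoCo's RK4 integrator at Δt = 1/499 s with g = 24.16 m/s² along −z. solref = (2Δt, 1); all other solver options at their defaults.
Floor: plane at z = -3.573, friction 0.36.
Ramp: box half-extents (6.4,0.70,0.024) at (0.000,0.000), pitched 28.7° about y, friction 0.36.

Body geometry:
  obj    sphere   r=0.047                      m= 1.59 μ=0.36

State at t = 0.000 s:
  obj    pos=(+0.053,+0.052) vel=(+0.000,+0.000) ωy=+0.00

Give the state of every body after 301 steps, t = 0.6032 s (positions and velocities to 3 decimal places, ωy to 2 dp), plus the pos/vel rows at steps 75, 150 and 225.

State at t = 0.6032 s:
  obj    pos=(+1.376,-0.672) vel=(+4.385,-2.401) ωy=+106.35

Key-timestep trajectory:
   step    t(s)  obj.x    obj.z    obj.vx   obj.vz 
     75  0.1503   +0.135  +0.007  +1.093  -0.598
    150  0.3006   +0.381  -0.128  +2.185  -1.196
    225  0.4509   +0.792  -0.353  +3.278  -1.795


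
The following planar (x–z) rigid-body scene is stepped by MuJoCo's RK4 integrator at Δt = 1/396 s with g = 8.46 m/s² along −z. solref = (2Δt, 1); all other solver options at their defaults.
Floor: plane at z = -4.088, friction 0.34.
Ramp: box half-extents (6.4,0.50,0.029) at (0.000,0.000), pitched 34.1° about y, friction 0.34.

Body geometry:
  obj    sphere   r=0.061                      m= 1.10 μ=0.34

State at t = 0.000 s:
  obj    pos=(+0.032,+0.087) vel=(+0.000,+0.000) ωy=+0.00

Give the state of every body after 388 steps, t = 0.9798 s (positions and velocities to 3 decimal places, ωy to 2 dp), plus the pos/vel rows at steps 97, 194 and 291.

State at t = 0.9798 s:
  obj    pos=(+1.379,-0.825) vel=(+2.749,-1.861) ωy=+54.41

Key-timestep trajectory:
   step    t(s)  obj.x    obj.z    obj.vx   obj.vz 
     97  0.2449   +0.116  +0.030  +0.687  -0.465
    194  0.4899   +0.369  -0.141  +1.374  -0.931
    291  0.7348   +0.790  -0.426  +2.062  -1.396


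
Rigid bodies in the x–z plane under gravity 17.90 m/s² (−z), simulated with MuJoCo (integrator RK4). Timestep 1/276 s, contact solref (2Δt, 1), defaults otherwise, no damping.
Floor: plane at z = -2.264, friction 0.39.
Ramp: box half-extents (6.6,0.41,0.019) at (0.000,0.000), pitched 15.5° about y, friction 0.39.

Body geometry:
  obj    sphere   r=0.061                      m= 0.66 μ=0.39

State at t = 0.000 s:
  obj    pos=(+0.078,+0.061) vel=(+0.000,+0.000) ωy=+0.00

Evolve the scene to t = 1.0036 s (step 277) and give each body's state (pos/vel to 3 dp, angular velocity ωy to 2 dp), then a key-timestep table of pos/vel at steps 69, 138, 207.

State at t = 1.0036 s:
  obj    pos=(+1.736,-0.399) vel=(+3.304,-0.916) ωy=+56.21

Key-timestep trajectory:
   step    t(s)  obj.x    obj.z    obj.vx   obj.vz 
     69  0.2500   +0.181  +0.033  +0.823  -0.228
    138  0.5000   +0.490  -0.053  +1.646  -0.457
    207  0.7500   +1.004  -0.195  +2.469  -0.685


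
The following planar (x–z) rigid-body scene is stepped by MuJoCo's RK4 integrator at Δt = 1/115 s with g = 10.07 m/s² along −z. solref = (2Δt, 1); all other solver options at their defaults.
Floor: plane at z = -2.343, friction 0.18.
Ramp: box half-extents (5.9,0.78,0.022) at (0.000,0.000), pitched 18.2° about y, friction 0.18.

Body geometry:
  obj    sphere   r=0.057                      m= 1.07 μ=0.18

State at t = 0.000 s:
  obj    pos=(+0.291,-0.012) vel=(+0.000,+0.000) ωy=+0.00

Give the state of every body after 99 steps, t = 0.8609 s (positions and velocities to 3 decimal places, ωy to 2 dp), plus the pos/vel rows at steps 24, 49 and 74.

State at t = 0.8609 s:
  obj    pos=(+1.082,-0.273) vel=(+1.837,-0.604) ωy=+33.92

Key-timestep trajectory:
   step    t(s)  obj.x    obj.z    obj.vx   obj.vz 
     24  0.2087   +0.337  -0.028  +0.445  -0.146
     49  0.4261   +0.485  -0.076  +0.909  -0.299
     74  0.6435   +0.733  -0.158  +1.373  -0.452


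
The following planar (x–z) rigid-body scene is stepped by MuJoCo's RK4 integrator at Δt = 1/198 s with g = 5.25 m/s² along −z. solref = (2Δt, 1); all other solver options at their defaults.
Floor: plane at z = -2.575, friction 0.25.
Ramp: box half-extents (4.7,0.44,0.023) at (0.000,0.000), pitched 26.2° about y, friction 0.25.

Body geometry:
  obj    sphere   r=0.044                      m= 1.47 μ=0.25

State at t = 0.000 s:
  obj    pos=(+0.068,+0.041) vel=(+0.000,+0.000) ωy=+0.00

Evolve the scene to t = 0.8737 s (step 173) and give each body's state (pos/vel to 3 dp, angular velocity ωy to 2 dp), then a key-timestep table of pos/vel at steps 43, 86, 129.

State at t = 0.8737 s:
  obj    pos=(+0.635,-0.238) vel=(+1.298,-0.639) ωy=+32.87

Key-timestep trajectory:
   step    t(s)  obj.x    obj.z    obj.vx   obj.vz 
     43  0.2172   +0.103  +0.024  +0.323  -0.159
     86  0.4343   +0.208  -0.028  +0.645  -0.318
    129  0.6515   +0.383  -0.114  +0.968  -0.476


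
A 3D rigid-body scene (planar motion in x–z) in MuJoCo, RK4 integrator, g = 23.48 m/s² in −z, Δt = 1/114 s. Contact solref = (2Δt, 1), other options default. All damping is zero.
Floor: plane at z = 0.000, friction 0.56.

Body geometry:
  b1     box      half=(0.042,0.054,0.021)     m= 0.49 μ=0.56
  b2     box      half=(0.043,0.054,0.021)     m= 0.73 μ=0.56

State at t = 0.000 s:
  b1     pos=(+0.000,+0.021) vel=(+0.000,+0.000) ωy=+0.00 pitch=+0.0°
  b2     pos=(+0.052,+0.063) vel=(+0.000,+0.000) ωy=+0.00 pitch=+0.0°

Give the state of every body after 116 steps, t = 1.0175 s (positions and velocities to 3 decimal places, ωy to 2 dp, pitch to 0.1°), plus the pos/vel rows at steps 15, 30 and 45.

State at t = 1.0175 s:
  b1     pos=(+0.000,+0.021) vel=(+0.000,+0.000) ωy=+0.00 pitch=+0.0°
  b2     pos=(+0.094,+0.043) vel=(+0.000,+0.000) ωy=+0.00 pitch=+90.0°

Key-timestep trajectory:
   step    t(s)  b1.x    b1.z    b1.vx   b1.vz   b2.x    b2.z    b2.vx   b2.vz 
     15  0.1316   +0.000  +0.021  +0.000  +0.001   +0.078  +0.046  +0.309  +0.054
     30  0.2632   +0.000  +0.021  +0.000  +0.000   +0.103  +0.046  -0.092  -0.015
     45  0.3947   +0.000  +0.021  +0.000  +0.000   +0.095  +0.043  +0.054  +0.023


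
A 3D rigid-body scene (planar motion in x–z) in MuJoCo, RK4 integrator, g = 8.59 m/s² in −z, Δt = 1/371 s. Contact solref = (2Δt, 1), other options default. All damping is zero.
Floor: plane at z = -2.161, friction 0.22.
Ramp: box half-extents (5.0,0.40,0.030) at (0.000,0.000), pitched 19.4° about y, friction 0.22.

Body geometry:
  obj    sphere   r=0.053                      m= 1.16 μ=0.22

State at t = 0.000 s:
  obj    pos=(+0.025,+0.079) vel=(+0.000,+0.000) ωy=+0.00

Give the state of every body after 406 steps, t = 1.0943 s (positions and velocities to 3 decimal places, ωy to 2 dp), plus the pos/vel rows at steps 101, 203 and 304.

State at t = 1.0943 s:
  obj    pos=(+1.176,-0.326) vel=(+2.104,-0.741) ωy=+42.08

Key-timestep trajectory:
   step    t(s)  obj.x    obj.z    obj.vx   obj.vz 
    101  0.2722   +0.096  +0.054  +0.523  -0.184
    203  0.5472   +0.313  -0.022  +1.052  -0.370
    304  0.8194   +0.670  -0.148  +1.575  -0.555


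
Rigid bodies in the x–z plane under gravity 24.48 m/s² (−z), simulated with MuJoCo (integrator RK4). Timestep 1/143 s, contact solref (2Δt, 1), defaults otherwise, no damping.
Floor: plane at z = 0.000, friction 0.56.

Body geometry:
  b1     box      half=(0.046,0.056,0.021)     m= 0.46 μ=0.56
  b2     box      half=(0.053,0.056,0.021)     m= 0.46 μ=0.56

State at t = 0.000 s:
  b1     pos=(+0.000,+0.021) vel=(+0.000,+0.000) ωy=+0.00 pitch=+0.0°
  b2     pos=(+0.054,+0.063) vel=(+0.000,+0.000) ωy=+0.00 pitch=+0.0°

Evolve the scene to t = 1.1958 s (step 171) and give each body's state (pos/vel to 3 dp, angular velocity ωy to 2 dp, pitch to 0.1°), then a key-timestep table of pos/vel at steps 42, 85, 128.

State at t = 1.1958 s:
  b1     pos=(-0.001,+0.021) vel=(-0.001,+0.000) ωy=+0.00 pitch=+0.0°
  b2     pos=(+0.065,+0.052) vel=(+0.000,-0.001) ωy=-0.04 pitch=+43.3°

Key-timestep trajectory:
   step    t(s)  b1.x    b1.z    b1.vx   b1.vz   b2.x    b2.z    b2.vx   b2.vz 
     42  0.2937   +0.000  +0.021  -0.001  +0.000   +0.065  +0.052  +0.000  +0.001
     85  0.5944   -0.001  +0.021  -0.001  +0.000   +0.065  +0.052  +0.000  -0.001
    128  0.8951   -0.001  +0.021  -0.001  +0.000   +0.065  +0.052  +0.000  -0.001


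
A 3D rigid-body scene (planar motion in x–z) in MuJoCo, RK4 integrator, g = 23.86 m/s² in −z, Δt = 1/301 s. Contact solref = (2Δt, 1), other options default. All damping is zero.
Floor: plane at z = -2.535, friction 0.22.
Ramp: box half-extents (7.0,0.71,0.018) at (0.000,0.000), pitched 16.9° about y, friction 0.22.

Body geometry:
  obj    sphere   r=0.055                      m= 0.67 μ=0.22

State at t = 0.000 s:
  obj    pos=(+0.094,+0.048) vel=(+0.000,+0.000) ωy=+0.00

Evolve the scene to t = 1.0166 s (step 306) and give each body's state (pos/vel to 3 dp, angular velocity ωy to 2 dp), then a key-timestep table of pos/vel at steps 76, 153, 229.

State at t = 1.0166 s:
  obj    pos=(+2.544,-0.697) vel=(+4.819,-1.464) ωy=+91.57

Key-timestep trajectory:
   step    t(s)  obj.x    obj.z    obj.vx   obj.vz 
     76  0.2525   +0.245  +0.002  +1.197  -0.364
    153  0.5083   +0.706  -0.138  +2.410  -0.732
    229  0.7608   +1.466  -0.369  +3.607  -1.096


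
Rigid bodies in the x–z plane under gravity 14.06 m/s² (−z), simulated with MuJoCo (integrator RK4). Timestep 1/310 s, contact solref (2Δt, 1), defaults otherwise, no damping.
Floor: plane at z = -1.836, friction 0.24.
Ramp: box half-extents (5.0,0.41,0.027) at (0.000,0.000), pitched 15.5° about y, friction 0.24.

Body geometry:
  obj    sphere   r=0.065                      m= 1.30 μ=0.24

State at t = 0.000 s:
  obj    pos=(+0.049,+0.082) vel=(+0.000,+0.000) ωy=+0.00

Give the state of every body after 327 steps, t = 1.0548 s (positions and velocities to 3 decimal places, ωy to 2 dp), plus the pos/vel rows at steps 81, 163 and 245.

State at t = 1.0548 s:
  obj    pos=(+1.488,-0.317) vel=(+2.728,-0.757) ωy=+43.55

Key-timestep trajectory:
   step    t(s)  obj.x    obj.z    obj.vx   obj.vz 
     81  0.2613   +0.137  +0.057  +0.676  -0.187
    163  0.5258   +0.407  -0.017  +1.360  -0.377
    245  0.7903   +0.857  -0.142  +2.044  -0.567


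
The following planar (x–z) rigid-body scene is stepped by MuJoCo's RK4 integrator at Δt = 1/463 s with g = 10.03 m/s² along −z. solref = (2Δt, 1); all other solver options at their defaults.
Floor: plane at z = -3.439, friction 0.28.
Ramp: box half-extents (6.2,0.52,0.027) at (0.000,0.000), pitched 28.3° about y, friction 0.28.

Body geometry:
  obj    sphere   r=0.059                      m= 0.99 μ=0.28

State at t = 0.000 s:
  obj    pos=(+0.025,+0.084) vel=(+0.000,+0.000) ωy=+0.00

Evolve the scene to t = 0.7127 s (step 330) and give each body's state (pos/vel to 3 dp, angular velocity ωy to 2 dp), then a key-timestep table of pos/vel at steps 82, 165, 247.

State at t = 0.7127 s:
  obj    pos=(+0.785,-0.325) vel=(+2.132,-1.148) ωy=+41.03

Key-timestep trajectory:
   step    t(s)  obj.x    obj.z    obj.vx   obj.vz 
     82  0.1771   +0.072  +0.059  +0.530  -0.285
    165  0.3564   +0.215  -0.018  +1.066  -0.574
    247  0.5335   +0.451  -0.145  +1.595  -0.859


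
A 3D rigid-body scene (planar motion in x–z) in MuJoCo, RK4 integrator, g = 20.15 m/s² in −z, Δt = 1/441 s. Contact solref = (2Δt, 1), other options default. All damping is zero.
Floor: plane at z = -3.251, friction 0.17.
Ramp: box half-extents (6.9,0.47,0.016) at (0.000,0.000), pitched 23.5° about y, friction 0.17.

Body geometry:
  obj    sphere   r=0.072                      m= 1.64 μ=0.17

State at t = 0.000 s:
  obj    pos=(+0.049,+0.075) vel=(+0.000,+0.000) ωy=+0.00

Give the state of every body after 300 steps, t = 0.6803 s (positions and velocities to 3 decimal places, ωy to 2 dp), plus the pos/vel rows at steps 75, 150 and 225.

State at t = 0.6803 s:
  obj    pos=(+1.267,-0.455) vel=(+3.581,-1.557) ωy=+54.21

Key-timestep trajectory:
   step    t(s)  obj.x    obj.z    obj.vx   obj.vz 
     75  0.1701   +0.125  +0.042  +0.895  -0.389
    150  0.3401   +0.353  -0.058  +1.790  -0.778
    225  0.5102   +0.734  -0.223  +2.685  -1.168


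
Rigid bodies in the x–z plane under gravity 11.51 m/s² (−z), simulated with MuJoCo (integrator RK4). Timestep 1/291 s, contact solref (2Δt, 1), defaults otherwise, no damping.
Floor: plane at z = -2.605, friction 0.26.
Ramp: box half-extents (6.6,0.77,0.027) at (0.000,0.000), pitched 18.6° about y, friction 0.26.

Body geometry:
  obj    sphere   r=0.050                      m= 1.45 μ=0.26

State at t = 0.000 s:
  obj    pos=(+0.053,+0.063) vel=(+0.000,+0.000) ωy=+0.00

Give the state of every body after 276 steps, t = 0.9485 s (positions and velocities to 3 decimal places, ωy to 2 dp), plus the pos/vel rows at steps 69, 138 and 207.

State at t = 0.9485 s:
  obj    pos=(+1.171,-0.313) vel=(+2.357,-0.793) ωy=+49.74

Key-timestep trajectory:
   step    t(s)  obj.x    obj.z    obj.vx   obj.vz 
     69  0.2371   +0.123  +0.040  +0.589  -0.198
    138  0.4742   +0.333  -0.031  +1.179  -0.397
    207  0.7113   +0.682  -0.148  +1.768  -0.595


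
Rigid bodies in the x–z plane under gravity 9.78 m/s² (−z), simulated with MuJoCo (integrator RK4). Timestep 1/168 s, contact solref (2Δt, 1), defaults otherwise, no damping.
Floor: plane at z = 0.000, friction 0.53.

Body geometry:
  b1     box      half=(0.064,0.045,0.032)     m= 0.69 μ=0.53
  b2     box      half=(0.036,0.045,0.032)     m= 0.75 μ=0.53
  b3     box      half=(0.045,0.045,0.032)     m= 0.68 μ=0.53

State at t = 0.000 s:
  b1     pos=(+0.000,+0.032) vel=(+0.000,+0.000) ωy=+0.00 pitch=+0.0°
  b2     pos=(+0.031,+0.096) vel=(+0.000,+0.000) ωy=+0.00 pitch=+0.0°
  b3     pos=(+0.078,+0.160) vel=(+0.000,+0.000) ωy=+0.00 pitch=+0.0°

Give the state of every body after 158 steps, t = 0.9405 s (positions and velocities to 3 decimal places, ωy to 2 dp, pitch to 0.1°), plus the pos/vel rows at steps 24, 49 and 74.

State at t = 0.9405 s:
  b1     pos=(+0.000,+0.032) vel=(+0.000,+0.000) ωy=+0.00 pitch=+0.0°
  b2     pos=(+0.031,+0.096) vel=(+0.000,+0.000) ωy=+0.00 pitch=+0.0°
  b3     pos=(+0.104,+0.045) vel=(+0.000,+0.000) ωy=+0.00 pitch=+90.0°

Key-timestep trajectory:
   step    t(s)  b1.x    b1.z    b1.vx   b1.vz   b2.x    b2.z    b2.vx   b2.vz   b3.x    b3.z    b3.vx   b3.vz 
     24  0.1429   +0.000  +0.032  +0.000  +0.000   +0.031  +0.096  +0.000  +0.000   +0.095  +0.147  +0.223  -0.309
     49  0.2917   +0.000  +0.032  +0.000  +0.000   +0.031  +0.096  +0.000  +0.000   +0.122  +0.051  -0.053  +0.137
     74  0.4405   +0.000  +0.032  +0.000  +0.000   +0.031  +0.096  -0.007  -0.002   +0.101  +0.046  +0.022  +0.033


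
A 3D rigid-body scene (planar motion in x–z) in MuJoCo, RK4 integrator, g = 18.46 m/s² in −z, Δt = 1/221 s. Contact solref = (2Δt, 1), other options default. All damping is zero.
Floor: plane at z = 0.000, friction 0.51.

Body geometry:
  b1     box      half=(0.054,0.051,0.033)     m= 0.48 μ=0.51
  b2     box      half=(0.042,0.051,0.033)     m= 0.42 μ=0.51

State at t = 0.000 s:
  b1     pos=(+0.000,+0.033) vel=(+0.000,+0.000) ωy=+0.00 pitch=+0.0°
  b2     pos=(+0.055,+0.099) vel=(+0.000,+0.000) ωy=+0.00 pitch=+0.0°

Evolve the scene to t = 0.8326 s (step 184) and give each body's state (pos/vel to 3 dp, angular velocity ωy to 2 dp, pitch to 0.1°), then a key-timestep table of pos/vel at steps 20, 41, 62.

State at t = 0.8326 s:
  b1     pos=(+0.000,+0.033) vel=(+0.000,+0.000) ωy=+0.00 pitch=+0.0°
  b2     pos=(+0.097,+0.042) vel=(+0.000,+0.000) ωy=+0.00 pitch=+90.0°

Key-timestep trajectory:
   step    t(s)  b1.x    b1.z    b1.vx   b1.vz   b2.x    b2.z    b2.vx   b2.vz 
     20  0.0905   +0.000  +0.033  +0.000  +0.000   +0.056  +0.099  +0.039  -0.003
     41  0.1855   +0.000  +0.033  +0.000  +0.000   +0.066  +0.097  +0.200  -0.069
     62  0.2805   +0.000  +0.033  +0.000  +0.000   +0.095  +0.052  +0.354  -1.187


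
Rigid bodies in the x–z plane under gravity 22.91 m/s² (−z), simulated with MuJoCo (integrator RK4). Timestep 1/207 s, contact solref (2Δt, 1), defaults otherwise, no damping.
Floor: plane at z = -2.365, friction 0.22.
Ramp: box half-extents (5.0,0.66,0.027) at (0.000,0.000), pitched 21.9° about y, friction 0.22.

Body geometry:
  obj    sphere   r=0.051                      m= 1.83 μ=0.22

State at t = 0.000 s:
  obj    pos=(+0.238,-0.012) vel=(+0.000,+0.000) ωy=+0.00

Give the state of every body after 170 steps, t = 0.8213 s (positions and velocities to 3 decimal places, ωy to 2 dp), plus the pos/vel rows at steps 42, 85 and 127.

State at t = 0.8213 s:
  obj    pos=(+2.148,-0.779) vel=(+4.651,-1.870) ωy=+98.27

Key-timestep trajectory:
   step    t(s)  obj.x    obj.z    obj.vx   obj.vz 
     42  0.2029   +0.355  -0.059  +1.149  -0.462
     85  0.4106   +0.716  -0.204  +2.326  -0.935
    127  0.6135   +1.304  -0.440  +3.475  -1.397


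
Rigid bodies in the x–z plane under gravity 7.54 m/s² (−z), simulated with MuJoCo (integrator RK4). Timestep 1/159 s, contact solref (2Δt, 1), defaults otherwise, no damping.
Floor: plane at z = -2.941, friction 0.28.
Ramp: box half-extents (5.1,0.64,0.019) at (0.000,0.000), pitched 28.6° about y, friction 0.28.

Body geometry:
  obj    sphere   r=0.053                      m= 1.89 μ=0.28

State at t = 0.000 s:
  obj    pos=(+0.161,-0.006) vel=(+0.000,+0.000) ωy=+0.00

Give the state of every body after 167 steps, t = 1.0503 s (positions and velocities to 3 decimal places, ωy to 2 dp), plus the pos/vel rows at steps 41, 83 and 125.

State at t = 1.0503 s:
  obj    pos=(+1.410,-0.687) vel=(+2.378,-1.296) ωy=+51.08

Key-timestep trajectory:
   step    t(s)  obj.x    obj.z    obj.vx   obj.vz 
     41  0.2579   +0.236  -0.047  +0.584  -0.318
     83  0.5220   +0.470  -0.174  +1.182  -0.644
    125  0.7862   +0.861  -0.387  +1.780  -0.970


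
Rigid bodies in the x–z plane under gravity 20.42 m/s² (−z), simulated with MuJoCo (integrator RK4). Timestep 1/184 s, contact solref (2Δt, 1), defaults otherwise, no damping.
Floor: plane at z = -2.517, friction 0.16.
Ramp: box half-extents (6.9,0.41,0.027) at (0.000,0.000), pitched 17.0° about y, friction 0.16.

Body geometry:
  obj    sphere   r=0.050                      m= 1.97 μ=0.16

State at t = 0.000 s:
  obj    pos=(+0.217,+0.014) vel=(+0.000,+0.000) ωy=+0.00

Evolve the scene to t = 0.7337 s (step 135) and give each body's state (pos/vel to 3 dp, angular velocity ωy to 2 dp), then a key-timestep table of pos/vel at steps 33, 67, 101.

State at t = 0.7337 s:
  obj    pos=(+1.315,-0.321) vel=(+2.992,-0.915) ωy=+62.56

Key-timestep trajectory:
   step    t(s)  obj.x    obj.z    obj.vx   obj.vz 
     33  0.1793   +0.283  -0.006  +0.732  -0.224
     67  0.3641   +0.488  -0.069  +1.485  -0.454
    101  0.5489   +0.832  -0.174  +2.239  -0.684


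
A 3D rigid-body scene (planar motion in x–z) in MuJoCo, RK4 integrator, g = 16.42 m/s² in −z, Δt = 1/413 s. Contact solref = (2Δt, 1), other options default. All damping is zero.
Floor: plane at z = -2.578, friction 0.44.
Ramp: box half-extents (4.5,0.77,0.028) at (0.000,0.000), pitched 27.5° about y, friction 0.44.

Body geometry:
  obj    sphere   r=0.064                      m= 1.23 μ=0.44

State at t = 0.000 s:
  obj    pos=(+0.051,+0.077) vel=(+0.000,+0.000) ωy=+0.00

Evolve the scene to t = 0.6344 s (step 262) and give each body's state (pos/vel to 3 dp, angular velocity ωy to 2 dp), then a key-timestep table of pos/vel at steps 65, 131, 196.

State at t = 0.6344 s:
  obj    pos=(+1.018,-0.426) vel=(+3.048,-1.586) ωy=+53.67

Key-timestep trajectory:
   step    t(s)  obj.x    obj.z    obj.vx   obj.vz 
     65  0.1574   +0.111  +0.046  +0.756  -0.394
    131  0.3172   +0.293  -0.049  +1.524  -0.793
    196  0.4746   +0.592  -0.205  +2.280  -1.187


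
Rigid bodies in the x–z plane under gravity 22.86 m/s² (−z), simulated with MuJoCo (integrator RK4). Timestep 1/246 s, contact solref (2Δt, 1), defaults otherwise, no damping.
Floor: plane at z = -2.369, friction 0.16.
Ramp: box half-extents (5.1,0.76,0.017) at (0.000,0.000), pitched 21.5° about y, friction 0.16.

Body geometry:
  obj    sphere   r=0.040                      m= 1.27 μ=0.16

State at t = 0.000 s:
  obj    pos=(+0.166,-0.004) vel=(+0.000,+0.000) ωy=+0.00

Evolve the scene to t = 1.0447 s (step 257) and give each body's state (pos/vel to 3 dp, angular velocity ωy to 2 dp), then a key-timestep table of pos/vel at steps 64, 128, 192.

State at t = 1.0447 s:
  obj    pos=(+3.205,-1.201) vel=(+5.817,-2.291) ωy=+156.27

Key-timestep trajectory:
   step    t(s)  obj.x    obj.z    obj.vx   obj.vz 
     64  0.2602   +0.355  -0.078  +1.449  -0.571
    128  0.5203   +0.920  -0.301  +2.898  -1.141
    192  0.7805   +1.862  -0.672  +4.346  -1.712


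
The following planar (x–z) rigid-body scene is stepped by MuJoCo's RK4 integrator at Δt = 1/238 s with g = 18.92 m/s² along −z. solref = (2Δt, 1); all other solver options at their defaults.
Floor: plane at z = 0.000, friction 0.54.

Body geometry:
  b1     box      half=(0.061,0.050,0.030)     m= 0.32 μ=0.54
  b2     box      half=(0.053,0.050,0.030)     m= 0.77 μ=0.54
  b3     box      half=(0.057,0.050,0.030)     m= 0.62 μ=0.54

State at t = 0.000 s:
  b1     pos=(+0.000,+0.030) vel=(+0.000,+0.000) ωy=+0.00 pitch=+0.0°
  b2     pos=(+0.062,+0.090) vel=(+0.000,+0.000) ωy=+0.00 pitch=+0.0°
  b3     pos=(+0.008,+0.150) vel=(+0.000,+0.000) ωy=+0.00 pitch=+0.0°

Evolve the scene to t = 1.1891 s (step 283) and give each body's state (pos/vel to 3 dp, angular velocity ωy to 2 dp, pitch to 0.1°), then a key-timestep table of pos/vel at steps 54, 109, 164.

State at t = 1.1891 s:
  b1     pos=(+0.000,+0.030) vel=(+0.000,+0.000) ωy=+0.00 pitch=+0.0°
  b2     pos=(+0.197,+0.030) vel=(+0.000,+0.000) ωy=+0.00 pitch=+180.0°
  b3     pos=(-0.139,+0.030) vel=(+0.000,+0.000) ωy=+0.00 pitch=+180.0°

Key-timestep trajectory:
   step    t(s)  b1.x    b1.z    b1.vx   b1.vz   b2.x    b2.z    b2.vx   b2.vz   b3.x    b3.z    b3.vx   b3.vz 
     54  0.2269   +0.000  +0.030  +0.001  +0.000   +0.062  +0.090  +0.001  +0.001   -0.008  +0.144  -0.239  -0.176
    109  0.4580   +0.000  +0.030  -0.001  +0.000   +0.076  +0.086  +0.215  -0.111   -0.121  +0.072  -0.609  -1.235
    164  0.6891   +0.000  +0.030  +0.000  +0.000   +0.144  +0.061  +0.162  -0.003   -0.139  +0.030  +0.000  +0.000


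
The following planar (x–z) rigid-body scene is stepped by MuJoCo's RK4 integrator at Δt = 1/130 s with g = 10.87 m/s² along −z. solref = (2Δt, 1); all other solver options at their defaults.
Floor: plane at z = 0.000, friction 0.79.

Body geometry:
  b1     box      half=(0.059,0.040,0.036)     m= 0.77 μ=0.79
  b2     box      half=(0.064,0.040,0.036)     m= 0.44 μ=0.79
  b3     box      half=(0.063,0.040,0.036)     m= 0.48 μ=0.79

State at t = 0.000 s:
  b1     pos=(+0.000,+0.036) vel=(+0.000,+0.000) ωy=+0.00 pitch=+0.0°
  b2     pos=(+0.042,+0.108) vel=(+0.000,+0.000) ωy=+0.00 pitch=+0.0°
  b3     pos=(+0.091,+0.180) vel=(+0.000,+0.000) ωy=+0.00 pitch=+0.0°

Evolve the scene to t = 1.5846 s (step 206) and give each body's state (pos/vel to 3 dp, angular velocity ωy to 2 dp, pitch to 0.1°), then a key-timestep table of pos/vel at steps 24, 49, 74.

State at t = 1.5846 s:
  b1     pos=(+0.000,+0.036) vel=(+0.000,+0.000) ωy=+0.00 pitch=+0.0°
  b2     pos=(+0.102,+0.064) vel=(+0.000,+0.000) ωy=+0.00 pitch=+90.0°
  b3     pos=(+0.313,+0.036) vel=(+0.000,+0.000) ωy=+0.00 pitch=+180.0°

Key-timestep trajectory:
   step    t(s)  b1.x    b1.z    b1.vx   b1.vz   b2.x    b2.z    b2.vx   b2.vz   b3.x    b3.z    b3.vx   b3.vz 
     24  0.1846   +0.000  +0.036  -0.001  +0.000   +0.050  +0.111  +0.113  +0.026   +0.114  +0.170  +0.294  -0.169
     49  0.3769   +0.000  +0.036  +0.000  +0.000   +0.099  +0.075  +0.333  -0.839   +0.204  +0.064  +0.662  -0.138
     74  0.5692   +0.000  +0.036  +0.000  +0.000   +0.102  +0.064  +0.000  +0.000   +0.281  +0.064  +0.454  -0.229


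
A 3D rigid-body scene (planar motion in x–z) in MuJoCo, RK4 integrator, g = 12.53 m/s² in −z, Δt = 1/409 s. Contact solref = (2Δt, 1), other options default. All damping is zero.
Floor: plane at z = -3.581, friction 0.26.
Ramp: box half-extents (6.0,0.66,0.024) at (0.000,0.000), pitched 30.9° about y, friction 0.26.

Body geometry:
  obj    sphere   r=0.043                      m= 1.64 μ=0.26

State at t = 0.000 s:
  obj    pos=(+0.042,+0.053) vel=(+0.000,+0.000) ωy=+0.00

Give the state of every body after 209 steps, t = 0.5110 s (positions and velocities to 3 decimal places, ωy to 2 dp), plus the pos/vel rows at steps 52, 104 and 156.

State at t = 0.5110 s:
  obj    pos=(+0.557,-0.255) vel=(+2.015,-1.206) ωy=+54.61

Key-timestep trajectory:
   step    t(s)  obj.x    obj.z    obj.vx   obj.vz 
     52  0.1271   +0.074  +0.034  +0.502  -0.300
    104  0.2543   +0.170  -0.023  +1.003  -0.600
    156  0.3814   +0.329  -0.119  +1.504  -0.900
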